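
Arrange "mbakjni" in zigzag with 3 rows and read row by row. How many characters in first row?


Zigzag "mbakjni" into 3 rows:
Placing characters:
  'm' => row 0
  'b' => row 1
  'a' => row 2
  'k' => row 1
  'j' => row 0
  'n' => row 1
  'i' => row 2
Rows:
  Row 0: "mj"
  Row 1: "bkn"
  Row 2: "ai"
First row length: 2

2


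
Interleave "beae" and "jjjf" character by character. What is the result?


Interleaving "beae" and "jjjf":
  Position 0: 'b' from first, 'j' from second => "bj"
  Position 1: 'e' from first, 'j' from second => "ej"
  Position 2: 'a' from first, 'j' from second => "aj"
  Position 3: 'e' from first, 'f' from second => "ef"
Result: bjejajef

bjejajef


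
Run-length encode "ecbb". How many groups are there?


Input: ecbb
Scanning for consecutive runs:
  Group 1: 'e' x 1 (positions 0-0)
  Group 2: 'c' x 1 (positions 1-1)
  Group 3: 'b' x 2 (positions 2-3)
Total groups: 3

3


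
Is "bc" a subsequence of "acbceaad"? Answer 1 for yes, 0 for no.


Check if "bc" is a subsequence of "acbceaad"
Greedy scan:
  Position 0 ('a'): no match needed
  Position 1 ('c'): no match needed
  Position 2 ('b'): matches sub[0] = 'b'
  Position 3 ('c'): matches sub[1] = 'c'
  Position 4 ('e'): no match needed
  Position 5 ('a'): no match needed
  Position 6 ('a'): no match needed
  Position 7 ('d'): no match needed
All 2 characters matched => is a subsequence

1


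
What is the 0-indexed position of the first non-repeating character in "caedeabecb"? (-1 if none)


Input: caedeabecb
Character frequencies:
  'a': 2
  'b': 2
  'c': 2
  'd': 1
  'e': 3
Scanning left to right for freq == 1:
  Position 0 ('c'): freq=2, skip
  Position 1 ('a'): freq=2, skip
  Position 2 ('e'): freq=3, skip
  Position 3 ('d'): unique! => answer = 3

3


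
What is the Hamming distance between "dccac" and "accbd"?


Comparing "dccac" and "accbd" position by position:
  Position 0: 'd' vs 'a' => differ
  Position 1: 'c' vs 'c' => same
  Position 2: 'c' vs 'c' => same
  Position 3: 'a' vs 'b' => differ
  Position 4: 'c' vs 'd' => differ
Total differences (Hamming distance): 3

3


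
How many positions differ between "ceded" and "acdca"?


Comparing "ceded" and "acdca" position by position:
  Position 0: 'c' vs 'a' => DIFFER
  Position 1: 'e' vs 'c' => DIFFER
  Position 2: 'd' vs 'd' => same
  Position 3: 'e' vs 'c' => DIFFER
  Position 4: 'd' vs 'a' => DIFFER
Positions that differ: 4

4


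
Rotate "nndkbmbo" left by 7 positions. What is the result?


Input: "nndkbmbo", rotate left by 7
First 7 characters: "nndkbmb"
Remaining characters: "o"
Concatenate remaining + first: "o" + "nndkbmb" = "onndkbmb"

onndkbmb


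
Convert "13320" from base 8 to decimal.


Input: "13320" in base 8
Positional expansion:
  Digit '1' (value 1) x 8^4 = 4096
  Digit '3' (value 3) x 8^3 = 1536
  Digit '3' (value 3) x 8^2 = 192
  Digit '2' (value 2) x 8^1 = 16
  Digit '0' (value 0) x 8^0 = 0
Sum = 5840

5840


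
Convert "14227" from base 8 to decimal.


Input: "14227" in base 8
Positional expansion:
  Digit '1' (value 1) x 8^4 = 4096
  Digit '4' (value 4) x 8^3 = 2048
  Digit '2' (value 2) x 8^2 = 128
  Digit '2' (value 2) x 8^1 = 16
  Digit '7' (value 7) x 8^0 = 7
Sum = 6295

6295


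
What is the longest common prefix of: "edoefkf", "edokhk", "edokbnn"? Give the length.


Words: edoefkf, edokhk, edokbnn
  Position 0: all 'e' => match
  Position 1: all 'd' => match
  Position 2: all 'o' => match
  Position 3: ('e', 'k', 'k') => mismatch, stop
LCP = "edo" (length 3)

3


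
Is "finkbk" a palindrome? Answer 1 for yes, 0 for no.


Input: finkbk
Reversed: kbknif
  Compare pos 0 ('f') with pos 5 ('k'): MISMATCH
  Compare pos 1 ('i') with pos 4 ('b'): MISMATCH
  Compare pos 2 ('n') with pos 3 ('k'): MISMATCH
Result: not a palindrome

0


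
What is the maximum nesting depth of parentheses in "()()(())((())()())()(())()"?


Input: "()()(())((())()())()(())()"
Tracking depth:
  Position 0 '(': depth becomes 1
  Position 1 ')': depth becomes 0
  Position 2 '(': depth becomes 1
  Position 3 ')': depth becomes 0
  Position 4 '(': depth becomes 1
  Position 5 '(': depth becomes 2
  Position 6 ')': depth becomes 1
  Position 7 ')': depth becomes 0
  Position 8 '(': depth becomes 1
  Position 9 '(': depth becomes 2
  Position 10 '(': depth becomes 3
  Position 11 ')': depth becomes 2
  Position 12 ')': depth becomes 1
  Position 13 '(': depth becomes 2
  Position 14 ')': depth becomes 1
  Position 15 '(': depth becomes 2
  Position 16 ')': depth becomes 1
  Position 17 ')': depth becomes 0
  Position 18 '(': depth becomes 1
  Position 19 ')': depth becomes 0
  Position 20 '(': depth becomes 1
  Position 21 '(': depth becomes 2
  Position 22 ')': depth becomes 1
  Position 23 ')': depth becomes 0
  Position 24 '(': depth becomes 1
  Position 25 ')': depth becomes 0
Maximum depth reached: 3

3


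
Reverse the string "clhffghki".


Input: clhffghki
Reading characters right to left:
  Position 8: 'i'
  Position 7: 'k'
  Position 6: 'h'
  Position 5: 'g'
  Position 4: 'f'
  Position 3: 'f'
  Position 2: 'h'
  Position 1: 'l'
  Position 0: 'c'
Reversed: ikhgffhlc

ikhgffhlc


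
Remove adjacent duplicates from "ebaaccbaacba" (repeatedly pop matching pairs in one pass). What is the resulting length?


Input: ebaaccbaacba
Stack-based adjacent duplicate removal:
  Read 'e': push. Stack: e
  Read 'b': push. Stack: eb
  Read 'a': push. Stack: eba
  Read 'a': matches stack top 'a' => pop. Stack: eb
  Read 'c': push. Stack: ebc
  Read 'c': matches stack top 'c' => pop. Stack: eb
  Read 'b': matches stack top 'b' => pop. Stack: e
  Read 'a': push. Stack: ea
  Read 'a': matches stack top 'a' => pop. Stack: e
  Read 'c': push. Stack: ec
  Read 'b': push. Stack: ecb
  Read 'a': push. Stack: ecba
Final stack: "ecba" (length 4)

4


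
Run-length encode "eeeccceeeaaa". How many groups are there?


Input: eeeccceeeaaa
Scanning for consecutive runs:
  Group 1: 'e' x 3 (positions 0-2)
  Group 2: 'c' x 3 (positions 3-5)
  Group 3: 'e' x 3 (positions 6-8)
  Group 4: 'a' x 3 (positions 9-11)
Total groups: 4

4


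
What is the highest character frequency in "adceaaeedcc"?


Input: adceaaeedcc
Character counts:
  'a': 3
  'c': 3
  'd': 2
  'e': 3
Maximum frequency: 3

3


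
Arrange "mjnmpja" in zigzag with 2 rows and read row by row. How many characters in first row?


Zigzag "mjnmpja" into 2 rows:
Placing characters:
  'm' => row 0
  'j' => row 1
  'n' => row 0
  'm' => row 1
  'p' => row 0
  'j' => row 1
  'a' => row 0
Rows:
  Row 0: "mnpa"
  Row 1: "jmj"
First row length: 4

4


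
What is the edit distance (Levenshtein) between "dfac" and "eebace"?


Computing edit distance: "dfac" -> "eebace"
DP table:
           e    e    b    a    c    e
      0    1    2    3    4    5    6
  d   1    1    2    3    4    5    6
  f   2    2    2    3    4    5    6
  a   3    3    3    3    3    4    5
  c   4    4    4    4    4    3    4
Edit distance = dp[4][6] = 4

4


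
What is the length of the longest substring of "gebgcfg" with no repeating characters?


Input: "gebgcfg"
Sliding window (track last position of each char):
  Position 0 ('g'): window [0,0] length 1 -- new best
  Position 1 ('e'): window [0,1] length 2 -- new best
  Position 2 ('b'): window [0,2] length 3 -- new best
  Position 3 ('g'): repeat (last at 0), move window start to 1
  Position 3 ('g'): window [1,3] length 3
  Position 4 ('c'): window [1,4] length 4 -- new best
  Position 5 ('f'): window [1,5] length 5 -- new best
  Position 6 ('g'): repeat (last at 3), move window start to 4
  Position 6 ('g'): window [4,6] length 3
Longest substring with no repeats: "ebgcf" with length 5

5


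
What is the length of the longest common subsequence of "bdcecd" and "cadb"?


LCS of "bdcecd" and "cadb"
DP table:
           c    a    d    b
      0    0    0    0    0
  b   0    0    0    0    1
  d   0    0    0    1    1
  c   0    1    1    1    1
  e   0    1    1    1    1
  c   0    1    1    1    1
  d   0    1    1    2    2
LCS length = dp[6][4] = 2

2


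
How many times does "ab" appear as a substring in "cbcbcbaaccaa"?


Searching for "ab" in "cbcbcbaaccaa"
Scanning each position:
  Position 0: "cb" => no
  Position 1: "bc" => no
  Position 2: "cb" => no
  Position 3: "bc" => no
  Position 4: "cb" => no
  Position 5: "ba" => no
  Position 6: "aa" => no
  Position 7: "ac" => no
  Position 8: "cc" => no
  Position 9: "ca" => no
  Position 10: "aa" => no
Total occurrences: 0

0


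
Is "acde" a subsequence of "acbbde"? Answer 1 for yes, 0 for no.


Check if "acde" is a subsequence of "acbbde"
Greedy scan:
  Position 0 ('a'): matches sub[0] = 'a'
  Position 1 ('c'): matches sub[1] = 'c'
  Position 2 ('b'): no match needed
  Position 3 ('b'): no match needed
  Position 4 ('d'): matches sub[2] = 'd'
  Position 5 ('e'): matches sub[3] = 'e'
All 4 characters matched => is a subsequence

1


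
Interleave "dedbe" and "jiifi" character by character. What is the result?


Interleaving "dedbe" and "jiifi":
  Position 0: 'd' from first, 'j' from second => "dj"
  Position 1: 'e' from first, 'i' from second => "ei"
  Position 2: 'd' from first, 'i' from second => "di"
  Position 3: 'b' from first, 'f' from second => "bf"
  Position 4: 'e' from first, 'i' from second => "ei"
Result: djeidibfei

djeidibfei


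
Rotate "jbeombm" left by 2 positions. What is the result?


Input: "jbeombm", rotate left by 2
First 2 characters: "jb"
Remaining characters: "eombm"
Concatenate remaining + first: "eombm" + "jb" = "eombmjb"

eombmjb


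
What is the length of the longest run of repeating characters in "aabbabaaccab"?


Input: "aabbabaaccab"
Scanning for longest run:
  Position 1 ('a'): continues run of 'a', length=2
  Position 2 ('b'): new char, reset run to 1
  Position 3 ('b'): continues run of 'b', length=2
  Position 4 ('a'): new char, reset run to 1
  Position 5 ('b'): new char, reset run to 1
  Position 6 ('a'): new char, reset run to 1
  Position 7 ('a'): continues run of 'a', length=2
  Position 8 ('c'): new char, reset run to 1
  Position 9 ('c'): continues run of 'c', length=2
  Position 10 ('a'): new char, reset run to 1
  Position 11 ('b'): new char, reset run to 1
Longest run: 'a' with length 2

2


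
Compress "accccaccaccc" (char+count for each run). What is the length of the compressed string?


Input: accccaccaccc
Runs:
  'a' x 1 => "a1"
  'c' x 4 => "c4"
  'a' x 1 => "a1"
  'c' x 2 => "c2"
  'a' x 1 => "a1"
  'c' x 3 => "c3"
Compressed: "a1c4a1c2a1c3"
Compressed length: 12

12


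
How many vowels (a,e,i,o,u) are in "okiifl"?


Input: okiifl
Checking each character:
  'o' at position 0: vowel (running total: 1)
  'k' at position 1: consonant
  'i' at position 2: vowel (running total: 2)
  'i' at position 3: vowel (running total: 3)
  'f' at position 4: consonant
  'l' at position 5: consonant
Total vowels: 3

3


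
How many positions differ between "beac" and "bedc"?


Comparing "beac" and "bedc" position by position:
  Position 0: 'b' vs 'b' => same
  Position 1: 'e' vs 'e' => same
  Position 2: 'a' vs 'd' => DIFFER
  Position 3: 'c' vs 'c' => same
Positions that differ: 1

1


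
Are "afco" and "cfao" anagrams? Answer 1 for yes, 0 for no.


Strings: "afco", "cfao"
Sorted first:  acfo
Sorted second: acfo
Sorted forms match => anagrams

1


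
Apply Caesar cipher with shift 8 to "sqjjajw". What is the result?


Caesar cipher: shift "sqjjajw" by 8
  's' (pos 18) + 8 = pos 0 = 'a'
  'q' (pos 16) + 8 = pos 24 = 'y'
  'j' (pos 9) + 8 = pos 17 = 'r'
  'j' (pos 9) + 8 = pos 17 = 'r'
  'a' (pos 0) + 8 = pos 8 = 'i'
  'j' (pos 9) + 8 = pos 17 = 'r'
  'w' (pos 22) + 8 = pos 4 = 'e'
Result: ayrrire

ayrrire


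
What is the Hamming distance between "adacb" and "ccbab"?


Comparing "adacb" and "ccbab" position by position:
  Position 0: 'a' vs 'c' => differ
  Position 1: 'd' vs 'c' => differ
  Position 2: 'a' vs 'b' => differ
  Position 3: 'c' vs 'a' => differ
  Position 4: 'b' vs 'b' => same
Total differences (Hamming distance): 4

4


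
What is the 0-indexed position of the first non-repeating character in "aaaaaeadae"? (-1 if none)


Input: aaaaaeadae
Character frequencies:
  'a': 7
  'd': 1
  'e': 2
Scanning left to right for freq == 1:
  Position 0 ('a'): freq=7, skip
  Position 1 ('a'): freq=7, skip
  Position 2 ('a'): freq=7, skip
  Position 3 ('a'): freq=7, skip
  Position 4 ('a'): freq=7, skip
  Position 5 ('e'): freq=2, skip
  Position 6 ('a'): freq=7, skip
  Position 7 ('d'): unique! => answer = 7

7


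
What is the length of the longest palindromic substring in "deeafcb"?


Input: "deeafcb"
Checking substrings for palindromes:
  [1:3] "ee" (len 2) => palindrome
Longest palindromic substring: "ee" with length 2

2


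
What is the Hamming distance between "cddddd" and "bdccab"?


Comparing "cddddd" and "bdccab" position by position:
  Position 0: 'c' vs 'b' => differ
  Position 1: 'd' vs 'd' => same
  Position 2: 'd' vs 'c' => differ
  Position 3: 'd' vs 'c' => differ
  Position 4: 'd' vs 'a' => differ
  Position 5: 'd' vs 'b' => differ
Total differences (Hamming distance): 5

5


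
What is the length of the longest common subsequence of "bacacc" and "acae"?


LCS of "bacacc" and "acae"
DP table:
           a    c    a    e
      0    0    0    0    0
  b   0    0    0    0    0
  a   0    1    1    1    1
  c   0    1    2    2    2
  a   0    1    2    3    3
  c   0    1    2    3    3
  c   0    1    2    3    3
LCS length = dp[6][4] = 3

3


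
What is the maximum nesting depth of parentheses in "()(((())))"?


Input: "()(((())))"
Tracking depth:
  Position 0 '(': depth becomes 1
  Position 1 ')': depth becomes 0
  Position 2 '(': depth becomes 1
  Position 3 '(': depth becomes 2
  Position 4 '(': depth becomes 3
  Position 5 '(': depth becomes 4
  Position 6 ')': depth becomes 3
  Position 7 ')': depth becomes 2
  Position 8 ')': depth becomes 1
  Position 9 ')': depth becomes 0
Maximum depth reached: 4

4


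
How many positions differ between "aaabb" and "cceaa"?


Comparing "aaabb" and "cceaa" position by position:
  Position 0: 'a' vs 'c' => DIFFER
  Position 1: 'a' vs 'c' => DIFFER
  Position 2: 'a' vs 'e' => DIFFER
  Position 3: 'b' vs 'a' => DIFFER
  Position 4: 'b' vs 'a' => DIFFER
Positions that differ: 5

5


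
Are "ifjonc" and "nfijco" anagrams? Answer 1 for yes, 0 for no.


Strings: "ifjonc", "nfijco"
Sorted first:  cfijno
Sorted second: cfijno
Sorted forms match => anagrams

1


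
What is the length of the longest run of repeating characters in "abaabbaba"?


Input: "abaabbaba"
Scanning for longest run:
  Position 1 ('b'): new char, reset run to 1
  Position 2 ('a'): new char, reset run to 1
  Position 3 ('a'): continues run of 'a', length=2
  Position 4 ('b'): new char, reset run to 1
  Position 5 ('b'): continues run of 'b', length=2
  Position 6 ('a'): new char, reset run to 1
  Position 7 ('b'): new char, reset run to 1
  Position 8 ('a'): new char, reset run to 1
Longest run: 'a' with length 2

2


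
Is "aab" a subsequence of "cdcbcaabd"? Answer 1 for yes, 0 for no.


Check if "aab" is a subsequence of "cdcbcaabd"
Greedy scan:
  Position 0 ('c'): no match needed
  Position 1 ('d'): no match needed
  Position 2 ('c'): no match needed
  Position 3 ('b'): no match needed
  Position 4 ('c'): no match needed
  Position 5 ('a'): matches sub[0] = 'a'
  Position 6 ('a'): matches sub[1] = 'a'
  Position 7 ('b'): matches sub[2] = 'b'
  Position 8 ('d'): no match needed
All 3 characters matched => is a subsequence

1


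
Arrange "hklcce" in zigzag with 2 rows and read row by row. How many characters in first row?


Zigzag "hklcce" into 2 rows:
Placing characters:
  'h' => row 0
  'k' => row 1
  'l' => row 0
  'c' => row 1
  'c' => row 0
  'e' => row 1
Rows:
  Row 0: "hlc"
  Row 1: "kce"
First row length: 3

3


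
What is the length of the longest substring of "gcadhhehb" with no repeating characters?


Input: "gcadhhehb"
Sliding window (track last position of each char):
  Position 0 ('g'): window [0,0] length 1 -- new best
  Position 1 ('c'): window [0,1] length 2 -- new best
  Position 2 ('a'): window [0,2] length 3 -- new best
  Position 3 ('d'): window [0,3] length 4 -- new best
  Position 4 ('h'): window [0,4] length 5 -- new best
  Position 5 ('h'): repeat (last at 4), move window start to 5
  Position 5 ('h'): window [5,5] length 1
  Position 6 ('e'): window [5,6] length 2
  Position 7 ('h'): repeat (last at 5), move window start to 6
  Position 7 ('h'): window [6,7] length 2
  Position 8 ('b'): window [6,8] length 3
Longest substring with no repeats: "gcadh" with length 5

5


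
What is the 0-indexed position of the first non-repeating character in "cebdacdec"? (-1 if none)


Input: cebdacdec
Character frequencies:
  'a': 1
  'b': 1
  'c': 3
  'd': 2
  'e': 2
Scanning left to right for freq == 1:
  Position 0 ('c'): freq=3, skip
  Position 1 ('e'): freq=2, skip
  Position 2 ('b'): unique! => answer = 2

2


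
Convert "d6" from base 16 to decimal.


Input: "d6" in base 16
Positional expansion:
  Digit 'd' (value 13) x 16^1 = 208
  Digit '6' (value 6) x 16^0 = 6
Sum = 214

214


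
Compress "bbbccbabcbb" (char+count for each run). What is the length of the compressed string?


Input: bbbccbabcbb
Runs:
  'b' x 3 => "b3"
  'c' x 2 => "c2"
  'b' x 1 => "b1"
  'a' x 1 => "a1"
  'b' x 1 => "b1"
  'c' x 1 => "c1"
  'b' x 2 => "b2"
Compressed: "b3c2b1a1b1c1b2"
Compressed length: 14

14


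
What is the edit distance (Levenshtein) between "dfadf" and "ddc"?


Computing edit distance: "dfadf" -> "ddc"
DP table:
           d    d    c
      0    1    2    3
  d   1    0    1    2
  f   2    1    1    2
  a   3    2    2    2
  d   4    3    2    3
  f   5    4    3    3
Edit distance = dp[5][3] = 3

3


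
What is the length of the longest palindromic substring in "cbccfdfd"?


Input: "cbccfdfd"
Checking substrings for palindromes:
  [0:3] "cbc" (len 3) => palindrome
  [4:7] "fdf" (len 3) => palindrome
  [5:8] "dfd" (len 3) => palindrome
  [2:4] "cc" (len 2) => palindrome
Longest palindromic substring: "cbc" with length 3

3


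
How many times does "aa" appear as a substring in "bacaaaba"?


Searching for "aa" in "bacaaaba"
Scanning each position:
  Position 0: "ba" => no
  Position 1: "ac" => no
  Position 2: "ca" => no
  Position 3: "aa" => MATCH
  Position 4: "aa" => MATCH
  Position 5: "ab" => no
  Position 6: "ba" => no
Total occurrences: 2

2


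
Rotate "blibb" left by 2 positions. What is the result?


Input: "blibb", rotate left by 2
First 2 characters: "bl"
Remaining characters: "ibb"
Concatenate remaining + first: "ibb" + "bl" = "ibbbl"

ibbbl


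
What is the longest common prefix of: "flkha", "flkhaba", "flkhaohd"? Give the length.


Words: flkha, flkhaba, flkhaohd
  Position 0: all 'f' => match
  Position 1: all 'l' => match
  Position 2: all 'k' => match
  Position 3: all 'h' => match
  Position 4: all 'a' => match
LCP = "flkha" (length 5)

5


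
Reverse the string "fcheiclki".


Input: fcheiclki
Reading characters right to left:
  Position 8: 'i'
  Position 7: 'k'
  Position 6: 'l'
  Position 5: 'c'
  Position 4: 'i'
  Position 3: 'e'
  Position 2: 'h'
  Position 1: 'c'
  Position 0: 'f'
Reversed: iklciehcf

iklciehcf


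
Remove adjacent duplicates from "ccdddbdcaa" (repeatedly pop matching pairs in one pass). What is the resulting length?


Input: ccdddbdcaa
Stack-based adjacent duplicate removal:
  Read 'c': push. Stack: c
  Read 'c': matches stack top 'c' => pop. Stack: (empty)
  Read 'd': push. Stack: d
  Read 'd': matches stack top 'd' => pop. Stack: (empty)
  Read 'd': push. Stack: d
  Read 'b': push. Stack: db
  Read 'd': push. Stack: dbd
  Read 'c': push. Stack: dbdc
  Read 'a': push. Stack: dbdca
  Read 'a': matches stack top 'a' => pop. Stack: dbdc
Final stack: "dbdc" (length 4)

4


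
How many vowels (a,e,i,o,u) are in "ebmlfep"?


Input: ebmlfep
Checking each character:
  'e' at position 0: vowel (running total: 1)
  'b' at position 1: consonant
  'm' at position 2: consonant
  'l' at position 3: consonant
  'f' at position 4: consonant
  'e' at position 5: vowel (running total: 2)
  'p' at position 6: consonant
Total vowels: 2

2


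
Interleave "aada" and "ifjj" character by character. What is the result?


Interleaving "aada" and "ifjj":
  Position 0: 'a' from first, 'i' from second => "ai"
  Position 1: 'a' from first, 'f' from second => "af"
  Position 2: 'd' from first, 'j' from second => "dj"
  Position 3: 'a' from first, 'j' from second => "aj"
Result: aiafdjaj

aiafdjaj


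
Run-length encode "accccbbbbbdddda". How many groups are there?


Input: accccbbbbbdddda
Scanning for consecutive runs:
  Group 1: 'a' x 1 (positions 0-0)
  Group 2: 'c' x 4 (positions 1-4)
  Group 3: 'b' x 5 (positions 5-9)
  Group 4: 'd' x 4 (positions 10-13)
  Group 5: 'a' x 1 (positions 14-14)
Total groups: 5

5


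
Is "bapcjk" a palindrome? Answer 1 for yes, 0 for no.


Input: bapcjk
Reversed: kjcpab
  Compare pos 0 ('b') with pos 5 ('k'): MISMATCH
  Compare pos 1 ('a') with pos 4 ('j'): MISMATCH
  Compare pos 2 ('p') with pos 3 ('c'): MISMATCH
Result: not a palindrome

0


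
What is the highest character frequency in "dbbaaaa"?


Input: dbbaaaa
Character counts:
  'a': 4
  'b': 2
  'd': 1
Maximum frequency: 4

4


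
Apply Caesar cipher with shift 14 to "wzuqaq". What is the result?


Caesar cipher: shift "wzuqaq" by 14
  'w' (pos 22) + 14 = pos 10 = 'k'
  'z' (pos 25) + 14 = pos 13 = 'n'
  'u' (pos 20) + 14 = pos 8 = 'i'
  'q' (pos 16) + 14 = pos 4 = 'e'
  'a' (pos 0) + 14 = pos 14 = 'o'
  'q' (pos 16) + 14 = pos 4 = 'e'
Result: knieoe

knieoe


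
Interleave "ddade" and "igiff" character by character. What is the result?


Interleaving "ddade" and "igiff":
  Position 0: 'd' from first, 'i' from second => "di"
  Position 1: 'd' from first, 'g' from second => "dg"
  Position 2: 'a' from first, 'i' from second => "ai"
  Position 3: 'd' from first, 'f' from second => "df"
  Position 4: 'e' from first, 'f' from second => "ef"
Result: didgaidfef

didgaidfef


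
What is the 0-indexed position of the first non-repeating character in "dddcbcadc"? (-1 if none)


Input: dddcbcadc
Character frequencies:
  'a': 1
  'b': 1
  'c': 3
  'd': 4
Scanning left to right for freq == 1:
  Position 0 ('d'): freq=4, skip
  Position 1 ('d'): freq=4, skip
  Position 2 ('d'): freq=4, skip
  Position 3 ('c'): freq=3, skip
  Position 4 ('b'): unique! => answer = 4

4


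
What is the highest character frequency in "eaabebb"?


Input: eaabebb
Character counts:
  'a': 2
  'b': 3
  'e': 2
Maximum frequency: 3

3


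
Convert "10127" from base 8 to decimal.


Input: "10127" in base 8
Positional expansion:
  Digit '1' (value 1) x 8^4 = 4096
  Digit '0' (value 0) x 8^3 = 0
  Digit '1' (value 1) x 8^2 = 64
  Digit '2' (value 2) x 8^1 = 16
  Digit '7' (value 7) x 8^0 = 7
Sum = 4183

4183


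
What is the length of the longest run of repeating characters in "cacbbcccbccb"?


Input: "cacbbcccbccb"
Scanning for longest run:
  Position 1 ('a'): new char, reset run to 1
  Position 2 ('c'): new char, reset run to 1
  Position 3 ('b'): new char, reset run to 1
  Position 4 ('b'): continues run of 'b', length=2
  Position 5 ('c'): new char, reset run to 1
  Position 6 ('c'): continues run of 'c', length=2
  Position 7 ('c'): continues run of 'c', length=3
  Position 8 ('b'): new char, reset run to 1
  Position 9 ('c'): new char, reset run to 1
  Position 10 ('c'): continues run of 'c', length=2
  Position 11 ('b'): new char, reset run to 1
Longest run: 'c' with length 3

3


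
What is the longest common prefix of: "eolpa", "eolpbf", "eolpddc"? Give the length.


Words: eolpa, eolpbf, eolpddc
  Position 0: all 'e' => match
  Position 1: all 'o' => match
  Position 2: all 'l' => match
  Position 3: all 'p' => match
  Position 4: ('a', 'b', 'd') => mismatch, stop
LCP = "eolp" (length 4)

4


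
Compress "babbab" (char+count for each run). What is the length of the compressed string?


Input: babbab
Runs:
  'b' x 1 => "b1"
  'a' x 1 => "a1"
  'b' x 2 => "b2"
  'a' x 1 => "a1"
  'b' x 1 => "b1"
Compressed: "b1a1b2a1b1"
Compressed length: 10

10


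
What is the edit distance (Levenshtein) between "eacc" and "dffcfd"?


Computing edit distance: "eacc" -> "dffcfd"
DP table:
           d    f    f    c    f    d
      0    1    2    3    4    5    6
  e   1    1    2    3    4    5    6
  a   2    2    2    3    4    5    6
  c   3    3    3    3    3    4    5
  c   4    4    4    4    3    4    5
Edit distance = dp[4][6] = 5

5


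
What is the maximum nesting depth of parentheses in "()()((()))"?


Input: "()()((()))"
Tracking depth:
  Position 0 '(': depth becomes 1
  Position 1 ')': depth becomes 0
  Position 2 '(': depth becomes 1
  Position 3 ')': depth becomes 0
  Position 4 '(': depth becomes 1
  Position 5 '(': depth becomes 2
  Position 6 '(': depth becomes 3
  Position 7 ')': depth becomes 2
  Position 8 ')': depth becomes 1
  Position 9 ')': depth becomes 0
Maximum depth reached: 3

3


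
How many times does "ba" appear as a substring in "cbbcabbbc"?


Searching for "ba" in "cbbcabbbc"
Scanning each position:
  Position 0: "cb" => no
  Position 1: "bb" => no
  Position 2: "bc" => no
  Position 3: "ca" => no
  Position 4: "ab" => no
  Position 5: "bb" => no
  Position 6: "bb" => no
  Position 7: "bc" => no
Total occurrences: 0

0


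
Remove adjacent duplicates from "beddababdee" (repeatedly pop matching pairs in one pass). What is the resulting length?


Input: beddababdee
Stack-based adjacent duplicate removal:
  Read 'b': push. Stack: b
  Read 'e': push. Stack: be
  Read 'd': push. Stack: bed
  Read 'd': matches stack top 'd' => pop. Stack: be
  Read 'a': push. Stack: bea
  Read 'b': push. Stack: beab
  Read 'a': push. Stack: beaba
  Read 'b': push. Stack: beabab
  Read 'd': push. Stack: beababd
  Read 'e': push. Stack: beababde
  Read 'e': matches stack top 'e' => pop. Stack: beababd
Final stack: "beababd" (length 7)

7


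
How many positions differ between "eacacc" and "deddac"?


Comparing "eacacc" and "deddac" position by position:
  Position 0: 'e' vs 'd' => DIFFER
  Position 1: 'a' vs 'e' => DIFFER
  Position 2: 'c' vs 'd' => DIFFER
  Position 3: 'a' vs 'd' => DIFFER
  Position 4: 'c' vs 'a' => DIFFER
  Position 5: 'c' vs 'c' => same
Positions that differ: 5

5


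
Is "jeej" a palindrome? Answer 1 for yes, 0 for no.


Input: jeej
Reversed: jeej
  Compare pos 0 ('j') with pos 3 ('j'): match
  Compare pos 1 ('e') with pos 2 ('e'): match
Result: palindrome

1


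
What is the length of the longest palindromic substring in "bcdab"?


Input: "bcdab"
Checking substrings for palindromes:
  No multi-char palindromic substrings found
Longest palindromic substring: "b" with length 1

1


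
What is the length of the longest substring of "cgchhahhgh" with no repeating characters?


Input: "cgchhahhgh"
Sliding window (track last position of each char):
  Position 0 ('c'): window [0,0] length 1 -- new best
  Position 1 ('g'): window [0,1] length 2 -- new best
  Position 2 ('c'): repeat (last at 0), move window start to 1
  Position 2 ('c'): window [1,2] length 2
  Position 3 ('h'): window [1,3] length 3 -- new best
  Position 4 ('h'): repeat (last at 3), move window start to 4
  Position 4 ('h'): window [4,4] length 1
  Position 5 ('a'): window [4,5] length 2
  Position 6 ('h'): repeat (last at 4), move window start to 5
  Position 6 ('h'): window [5,6] length 2
  Position 7 ('h'): repeat (last at 6), move window start to 7
  Position 7 ('h'): window [7,7] length 1
  Position 8 ('g'): window [7,8] length 2
  Position 9 ('h'): repeat (last at 7), move window start to 8
  Position 9 ('h'): window [8,9] length 2
Longest substring with no repeats: "gch" with length 3

3


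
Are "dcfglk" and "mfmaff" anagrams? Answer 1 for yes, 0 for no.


Strings: "dcfglk", "mfmaff"
Sorted first:  cdfgkl
Sorted second: afffmm
Differ at position 0: 'c' vs 'a' => not anagrams

0


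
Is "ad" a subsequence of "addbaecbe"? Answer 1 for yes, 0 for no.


Check if "ad" is a subsequence of "addbaecbe"
Greedy scan:
  Position 0 ('a'): matches sub[0] = 'a'
  Position 1 ('d'): matches sub[1] = 'd'
  Position 2 ('d'): no match needed
  Position 3 ('b'): no match needed
  Position 4 ('a'): no match needed
  Position 5 ('e'): no match needed
  Position 6 ('c'): no match needed
  Position 7 ('b'): no match needed
  Position 8 ('e'): no match needed
All 2 characters matched => is a subsequence

1


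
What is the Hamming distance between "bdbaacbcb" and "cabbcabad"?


Comparing "bdbaacbcb" and "cabbcabad" position by position:
  Position 0: 'b' vs 'c' => differ
  Position 1: 'd' vs 'a' => differ
  Position 2: 'b' vs 'b' => same
  Position 3: 'a' vs 'b' => differ
  Position 4: 'a' vs 'c' => differ
  Position 5: 'c' vs 'a' => differ
  Position 6: 'b' vs 'b' => same
  Position 7: 'c' vs 'a' => differ
  Position 8: 'b' vs 'd' => differ
Total differences (Hamming distance): 7

7


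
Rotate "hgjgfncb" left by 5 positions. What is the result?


Input: "hgjgfncb", rotate left by 5
First 5 characters: "hgjgf"
Remaining characters: "ncb"
Concatenate remaining + first: "ncb" + "hgjgf" = "ncbhgjgf"

ncbhgjgf


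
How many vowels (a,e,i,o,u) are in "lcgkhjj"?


Input: lcgkhjj
Checking each character:
  'l' at position 0: consonant
  'c' at position 1: consonant
  'g' at position 2: consonant
  'k' at position 3: consonant
  'h' at position 4: consonant
  'j' at position 5: consonant
  'j' at position 6: consonant
Total vowels: 0

0


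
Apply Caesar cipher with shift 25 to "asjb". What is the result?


Caesar cipher: shift "asjb" by 25
  'a' (pos 0) + 25 = pos 25 = 'z'
  's' (pos 18) + 25 = pos 17 = 'r'
  'j' (pos 9) + 25 = pos 8 = 'i'
  'b' (pos 1) + 25 = pos 0 = 'a'
Result: zria

zria


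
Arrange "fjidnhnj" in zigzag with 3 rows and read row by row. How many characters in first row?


Zigzag "fjidnhnj" into 3 rows:
Placing characters:
  'f' => row 0
  'j' => row 1
  'i' => row 2
  'd' => row 1
  'n' => row 0
  'h' => row 1
  'n' => row 2
  'j' => row 1
Rows:
  Row 0: "fn"
  Row 1: "jdhj"
  Row 2: "in"
First row length: 2

2


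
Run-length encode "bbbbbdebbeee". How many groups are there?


Input: bbbbbdebbeee
Scanning for consecutive runs:
  Group 1: 'b' x 5 (positions 0-4)
  Group 2: 'd' x 1 (positions 5-5)
  Group 3: 'e' x 1 (positions 6-6)
  Group 4: 'b' x 2 (positions 7-8)
  Group 5: 'e' x 3 (positions 9-11)
Total groups: 5

5


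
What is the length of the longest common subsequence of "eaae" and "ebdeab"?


LCS of "eaae" and "ebdeab"
DP table:
           e    b    d    e    a    b
      0    0    0    0    0    0    0
  e   0    1    1    1    1    1    1
  a   0    1    1    1    1    2    2
  a   0    1    1    1    1    2    2
  e   0    1    1    1    2    2    2
LCS length = dp[4][6] = 2

2


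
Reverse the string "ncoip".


Input: ncoip
Reading characters right to left:
  Position 4: 'p'
  Position 3: 'i'
  Position 2: 'o'
  Position 1: 'c'
  Position 0: 'n'
Reversed: piocn

piocn


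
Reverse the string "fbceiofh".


Input: fbceiofh
Reading characters right to left:
  Position 7: 'h'
  Position 6: 'f'
  Position 5: 'o'
  Position 4: 'i'
  Position 3: 'e'
  Position 2: 'c'
  Position 1: 'b'
  Position 0: 'f'
Reversed: hfoiecbf

hfoiecbf


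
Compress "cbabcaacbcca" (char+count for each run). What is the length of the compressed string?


Input: cbabcaacbcca
Runs:
  'c' x 1 => "c1"
  'b' x 1 => "b1"
  'a' x 1 => "a1"
  'b' x 1 => "b1"
  'c' x 1 => "c1"
  'a' x 2 => "a2"
  'c' x 1 => "c1"
  'b' x 1 => "b1"
  'c' x 2 => "c2"
  'a' x 1 => "a1"
Compressed: "c1b1a1b1c1a2c1b1c2a1"
Compressed length: 20

20


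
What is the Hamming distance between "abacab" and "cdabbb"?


Comparing "abacab" and "cdabbb" position by position:
  Position 0: 'a' vs 'c' => differ
  Position 1: 'b' vs 'd' => differ
  Position 2: 'a' vs 'a' => same
  Position 3: 'c' vs 'b' => differ
  Position 4: 'a' vs 'b' => differ
  Position 5: 'b' vs 'b' => same
Total differences (Hamming distance): 4

4


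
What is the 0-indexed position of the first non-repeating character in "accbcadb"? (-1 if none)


Input: accbcadb
Character frequencies:
  'a': 2
  'b': 2
  'c': 3
  'd': 1
Scanning left to right for freq == 1:
  Position 0 ('a'): freq=2, skip
  Position 1 ('c'): freq=3, skip
  Position 2 ('c'): freq=3, skip
  Position 3 ('b'): freq=2, skip
  Position 4 ('c'): freq=3, skip
  Position 5 ('a'): freq=2, skip
  Position 6 ('d'): unique! => answer = 6

6


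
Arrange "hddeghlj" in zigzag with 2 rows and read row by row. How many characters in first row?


Zigzag "hddeghlj" into 2 rows:
Placing characters:
  'h' => row 0
  'd' => row 1
  'd' => row 0
  'e' => row 1
  'g' => row 0
  'h' => row 1
  'l' => row 0
  'j' => row 1
Rows:
  Row 0: "hdgl"
  Row 1: "dehj"
First row length: 4

4


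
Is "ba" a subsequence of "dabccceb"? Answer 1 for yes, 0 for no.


Check if "ba" is a subsequence of "dabccceb"
Greedy scan:
  Position 0 ('d'): no match needed
  Position 1 ('a'): no match needed
  Position 2 ('b'): matches sub[0] = 'b'
  Position 3 ('c'): no match needed
  Position 4 ('c'): no match needed
  Position 5 ('c'): no match needed
  Position 6 ('e'): no match needed
  Position 7 ('b'): no match needed
Only matched 1/2 characters => not a subsequence

0


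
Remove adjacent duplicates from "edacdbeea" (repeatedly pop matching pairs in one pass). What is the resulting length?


Input: edacdbeea
Stack-based adjacent duplicate removal:
  Read 'e': push. Stack: e
  Read 'd': push. Stack: ed
  Read 'a': push. Stack: eda
  Read 'c': push. Stack: edac
  Read 'd': push. Stack: edacd
  Read 'b': push. Stack: edacdb
  Read 'e': push. Stack: edacdbe
  Read 'e': matches stack top 'e' => pop. Stack: edacdb
  Read 'a': push. Stack: edacdba
Final stack: "edacdba" (length 7)

7


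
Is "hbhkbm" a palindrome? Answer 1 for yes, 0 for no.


Input: hbhkbm
Reversed: mbkhbh
  Compare pos 0 ('h') with pos 5 ('m'): MISMATCH
  Compare pos 1 ('b') with pos 4 ('b'): match
  Compare pos 2 ('h') with pos 3 ('k'): MISMATCH
Result: not a palindrome

0


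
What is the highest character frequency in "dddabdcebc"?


Input: dddabdcebc
Character counts:
  'a': 1
  'b': 2
  'c': 2
  'd': 4
  'e': 1
Maximum frequency: 4

4


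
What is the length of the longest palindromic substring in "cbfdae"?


Input: "cbfdae"
Checking substrings for palindromes:
  No multi-char palindromic substrings found
Longest palindromic substring: "c" with length 1

1


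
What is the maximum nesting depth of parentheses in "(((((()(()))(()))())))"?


Input: "(((((()(()))(()))())))"
Tracking depth:
  Position 0 '(': depth becomes 1
  Position 1 '(': depth becomes 2
  Position 2 '(': depth becomes 3
  Position 3 '(': depth becomes 4
  Position 4 '(': depth becomes 5
  Position 5 '(': depth becomes 6
  Position 6 ')': depth becomes 5
  Position 7 '(': depth becomes 6
  Position 8 '(': depth becomes 7
  Position 9 ')': depth becomes 6
  Position 10 ')': depth becomes 5
  Position 11 ')': depth becomes 4
  Position 12 '(': depth becomes 5
  Position 13 '(': depth becomes 6
  Position 14 ')': depth becomes 5
  Position 15 ')': depth becomes 4
  Position 16 ')': depth becomes 3
  Position 17 '(': depth becomes 4
  Position 18 ')': depth becomes 3
  Position 19 ')': depth becomes 2
  Position 20 ')': depth becomes 1
  Position 21 ')': depth becomes 0
Maximum depth reached: 7

7


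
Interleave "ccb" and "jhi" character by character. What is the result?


Interleaving "ccb" and "jhi":
  Position 0: 'c' from first, 'j' from second => "cj"
  Position 1: 'c' from first, 'h' from second => "ch"
  Position 2: 'b' from first, 'i' from second => "bi"
Result: cjchbi

cjchbi


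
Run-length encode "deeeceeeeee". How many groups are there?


Input: deeeceeeeee
Scanning for consecutive runs:
  Group 1: 'd' x 1 (positions 0-0)
  Group 2: 'e' x 3 (positions 1-3)
  Group 3: 'c' x 1 (positions 4-4)
  Group 4: 'e' x 6 (positions 5-10)
Total groups: 4

4


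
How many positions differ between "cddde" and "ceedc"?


Comparing "cddde" and "ceedc" position by position:
  Position 0: 'c' vs 'c' => same
  Position 1: 'd' vs 'e' => DIFFER
  Position 2: 'd' vs 'e' => DIFFER
  Position 3: 'd' vs 'd' => same
  Position 4: 'e' vs 'c' => DIFFER
Positions that differ: 3

3


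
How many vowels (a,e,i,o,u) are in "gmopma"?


Input: gmopma
Checking each character:
  'g' at position 0: consonant
  'm' at position 1: consonant
  'o' at position 2: vowel (running total: 1)
  'p' at position 3: consonant
  'm' at position 4: consonant
  'a' at position 5: vowel (running total: 2)
Total vowels: 2

2


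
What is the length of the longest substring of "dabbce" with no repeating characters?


Input: "dabbce"
Sliding window (track last position of each char):
  Position 0 ('d'): window [0,0] length 1 -- new best
  Position 1 ('a'): window [0,1] length 2 -- new best
  Position 2 ('b'): window [0,2] length 3 -- new best
  Position 3 ('b'): repeat (last at 2), move window start to 3
  Position 3 ('b'): window [3,3] length 1
  Position 4 ('c'): window [3,4] length 2
  Position 5 ('e'): window [3,5] length 3
Longest substring with no repeats: "dab" with length 3

3


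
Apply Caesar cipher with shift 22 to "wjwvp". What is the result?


Caesar cipher: shift "wjwvp" by 22
  'w' (pos 22) + 22 = pos 18 = 's'
  'j' (pos 9) + 22 = pos 5 = 'f'
  'w' (pos 22) + 22 = pos 18 = 's'
  'v' (pos 21) + 22 = pos 17 = 'r'
  'p' (pos 15) + 22 = pos 11 = 'l'
Result: sfsrl

sfsrl


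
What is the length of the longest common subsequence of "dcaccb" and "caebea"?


LCS of "dcaccb" and "caebea"
DP table:
           c    a    e    b    e    a
      0    0    0    0    0    0    0
  d   0    0    0    0    0    0    0
  c   0    1    1    1    1    1    1
  a   0    1    2    2    2    2    2
  c   0    1    2    2    2    2    2
  c   0    1    2    2    2    2    2
  b   0    1    2    2    3    3    3
LCS length = dp[6][6] = 3

3


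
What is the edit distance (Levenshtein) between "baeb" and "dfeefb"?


Computing edit distance: "baeb" -> "dfeefb"
DP table:
           d    f    e    e    f    b
      0    1    2    3    4    5    6
  b   1    1    2    3    4    5    5
  a   2    2    2    3    4    5    6
  e   3    3    3    2    3    4    5
  b   4    4    4    3    3    4    4
Edit distance = dp[4][6] = 4

4


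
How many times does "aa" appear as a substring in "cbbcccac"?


Searching for "aa" in "cbbcccac"
Scanning each position:
  Position 0: "cb" => no
  Position 1: "bb" => no
  Position 2: "bc" => no
  Position 3: "cc" => no
  Position 4: "cc" => no
  Position 5: "ca" => no
  Position 6: "ac" => no
Total occurrences: 0

0


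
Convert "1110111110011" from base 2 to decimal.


Input: "1110111110011" in base 2
Positional expansion:
  Digit '1' (value 1) x 2^12 = 4096
  Digit '1' (value 1) x 2^11 = 2048
  Digit '1' (value 1) x 2^10 = 1024
  Digit '0' (value 0) x 2^9 = 0
  Digit '1' (value 1) x 2^8 = 256
  Digit '1' (value 1) x 2^7 = 128
  Digit '1' (value 1) x 2^6 = 64
  Digit '1' (value 1) x 2^5 = 32
  Digit '1' (value 1) x 2^4 = 16
  Digit '0' (value 0) x 2^3 = 0
  Digit '0' (value 0) x 2^2 = 0
  Digit '1' (value 1) x 2^1 = 2
  Digit '1' (value 1) x 2^0 = 1
Sum = 7667

7667


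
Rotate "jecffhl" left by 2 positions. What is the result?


Input: "jecffhl", rotate left by 2
First 2 characters: "je"
Remaining characters: "cffhl"
Concatenate remaining + first: "cffhl" + "je" = "cffhlje"

cffhlje


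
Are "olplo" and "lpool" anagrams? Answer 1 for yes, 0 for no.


Strings: "olplo", "lpool"
Sorted first:  lloop
Sorted second: lloop
Sorted forms match => anagrams

1


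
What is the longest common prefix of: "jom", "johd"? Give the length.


Words: jom, johd
  Position 0: all 'j' => match
  Position 1: all 'o' => match
  Position 2: ('m', 'h') => mismatch, stop
LCP = "jo" (length 2)

2
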